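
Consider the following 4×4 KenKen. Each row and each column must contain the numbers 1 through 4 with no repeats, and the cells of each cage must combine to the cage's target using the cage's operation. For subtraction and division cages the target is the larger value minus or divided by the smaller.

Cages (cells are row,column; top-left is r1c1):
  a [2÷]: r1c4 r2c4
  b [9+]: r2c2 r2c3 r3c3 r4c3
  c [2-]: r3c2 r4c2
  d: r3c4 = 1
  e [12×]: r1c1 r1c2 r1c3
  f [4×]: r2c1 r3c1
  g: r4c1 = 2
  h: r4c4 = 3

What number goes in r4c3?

Cage d is a single given cell, which forces r3c4 = 1.
G is a freebie, which forces r4c1 = 2.
Cage h is given, so r4c4 = 3.
The two cells of cage f must have product 4, leaving r2c1 = 1.
Row 3 now contains 1; hence r3c1 = 4.
4 is placed in column 1, leaving r1c1 = 3.
Cage b needs sum 9, so r4c3 = 1.
The 3 cells of cage e must have product 12, leaving r1c2 = 1.
Column 3 now contains 1, so r1c3 = 4.
Row 1 now contains 4, so r1c4 = 2.
Column 3 already has 4, leaving r2c3 = 2.
2 is placed in column 4, so r2c4 = 4.
Cage c needs two cells with difference 2, so r3c2 = 2.
Column 3 now contains 2; hence r3c3 = 3.
Row 4 now contains 1, so r4c2 = 4.
2 is placed in row 2, so r2c2 = 3.
The full grid is 3 1 4 2 / 1 3 2 4 / 4 2 3 1 / 2 4 1 3.

1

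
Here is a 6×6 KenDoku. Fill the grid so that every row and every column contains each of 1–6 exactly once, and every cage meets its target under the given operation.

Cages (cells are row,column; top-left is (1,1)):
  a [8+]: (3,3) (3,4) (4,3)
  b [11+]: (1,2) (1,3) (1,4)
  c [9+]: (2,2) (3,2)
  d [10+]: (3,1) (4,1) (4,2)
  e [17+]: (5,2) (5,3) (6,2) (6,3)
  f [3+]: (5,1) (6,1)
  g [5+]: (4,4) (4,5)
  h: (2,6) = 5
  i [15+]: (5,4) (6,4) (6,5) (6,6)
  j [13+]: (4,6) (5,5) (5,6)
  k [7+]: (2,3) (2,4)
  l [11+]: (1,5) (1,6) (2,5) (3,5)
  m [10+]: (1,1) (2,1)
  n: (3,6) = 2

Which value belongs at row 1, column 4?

5

Cage h is a single given cell, so (2,6) = 5.
Cage n is a single given cell, so (3,6) = 2.
Row 2 needs a 2, and only (2,5) is open for it.
Cage d has sum 10, leaving (4,2) = 2.
In row 4, 5 can only go at (4,1), so (4,1) = 5.
Column 1 now contains 5; hence (3,1) = 3.
In row 4, 6 can only go at (4,6), so (4,6) = 6.
Row 4 needs a 3, and only (4,3) is open for it.
In row 3, 6 can only go at (3,2), so (3,2) = 6.
Cage c needs two cells with sum 9, which forces (2,2) = 3.
In row 2, 4 can only go at (2,1), so (2,1) = 4.
Column 1 already has 4, leaving (1,1) = 6.
Row 3 needs a 5, and only (3,5) is open for it.
Cage k's pair has sum 7; hence (2,3) = 1.
The pair (3,4)/(4,4) in column 4 holds {1, 4}, which forces (2,4) = 6.
1 is placed in column 3, which forces (3,3) = 4.
Row 3 already has 4, leaving (3,4) = 1.
Column 4 already has 1; hence (4,4) = 4.
Row 4 now contains 4, leaving (4,5) = 1.
Cage b needs sum 11, so (1,2) = 4.
Column 5 already has 1, so (1,5) = 3.
Cage l has sum 11, which forces (1,6) = 1.
Cage j has sum 13, leaving (5,5) = 4.
The 3 cells of cage j must have sum 13, so (5,6) = 3.
Column 5 already has 4; hence (6,5) = 6.
Column 6 now contains 3, leaving (6,6) = 4.
Cage e needs sum 17, so (5,2) = 5.
The 4 cells of cage e must have sum 17, which forces (5,3) = 6.
3 is placed in row 5, leaving (5,4) = 2.
Cage e needs sum 17, so (6,2) = 1.
6 is placed in row 6, so (6,3) = 5.
The 4 cells of cage i must have sum 15, so (6,4) = 3.
5 is placed in column 3, so (1,3) = 2.
2 is placed in column 4, so (1,4) = 5.
Row 5 now contains 2, leaving (5,1) = 1.
Row 6 now contains 1, which forces (6,1) = 2.
Filled in: 6 4 2 5 3 1 / 4 3 1 6 2 5 / 3 6 4 1 5 2 / 5 2 3 4 1 6 / 1 5 6 2 4 3 / 2 1 5 3 6 4.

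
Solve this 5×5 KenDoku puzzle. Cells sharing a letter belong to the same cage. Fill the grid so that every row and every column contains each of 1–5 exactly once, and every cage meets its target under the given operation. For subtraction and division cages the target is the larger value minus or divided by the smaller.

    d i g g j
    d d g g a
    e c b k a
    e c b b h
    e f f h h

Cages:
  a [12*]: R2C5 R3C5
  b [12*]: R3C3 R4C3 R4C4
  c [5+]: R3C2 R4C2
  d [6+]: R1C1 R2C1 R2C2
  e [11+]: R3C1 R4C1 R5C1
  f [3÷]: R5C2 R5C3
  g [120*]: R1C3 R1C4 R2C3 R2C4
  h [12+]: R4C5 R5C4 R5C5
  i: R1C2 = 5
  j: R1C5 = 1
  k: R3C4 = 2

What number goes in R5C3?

1

Cage i is given, so R1C2 = 5.
Cage j is a single given cell, so R1C5 = 1.
Cage k is given; hence R3C4 = 2.
The only place for 5 in row 3 is R3C1.
In row 4, 5 can only go at R4C5, so R4C5 = 5.
Row 5 needs a 5, and only R5C4 is open for it.
Cage g needs product 120, so R1C3 = 2.
Cage g needs product 120, so R2C3 = 5.
The 3 cells of cage h must have sum 12, which forces R5C5 = 2.
Row 1 already has 2, so R1C1 = 3.
Row 1 now contains 3; hence R1C4 = 4.
Column 4 now contains 4, which forces R2C4 = 3.
3 is placed in row 2, which forces R2C5 = 4.
4 is placed in column 5, so R3C5 = 3.
Cage e needs sum 11, so R4C1 = 2.
Column 4 now contains 3, leaving R4C4 = 1.
Row 5 now contains 2, which forces R5C1 = 4.
Column 1 now contains 2, leaving R2C1 = 1.
Cage d has sum 6, so R2C2 = 2.
The two cells of cage c must have sum 5, leaving R3C2 = 1.
The 3 cells of cage b must have product 12, leaving R3C3 = 4.
Row 4 now contains 1, which forces R4C2 = 4.
Cage b has product 12, leaving R4C3 = 3.
Column 2 now contains 1, so R5C2 = 3.
Column 3 now contains 3; hence R5C3 = 1.
Filled in: 3 5 2 4 1 / 1 2 5 3 4 / 5 1 4 2 3 / 2 4 3 1 5 / 4 3 1 5 2.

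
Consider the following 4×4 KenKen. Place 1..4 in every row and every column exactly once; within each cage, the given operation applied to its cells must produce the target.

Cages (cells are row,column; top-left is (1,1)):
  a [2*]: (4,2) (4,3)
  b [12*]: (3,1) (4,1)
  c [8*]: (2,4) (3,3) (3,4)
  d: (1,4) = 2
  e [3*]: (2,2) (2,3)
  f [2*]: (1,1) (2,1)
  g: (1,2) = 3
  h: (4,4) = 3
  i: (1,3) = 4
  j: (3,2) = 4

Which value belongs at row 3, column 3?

Cage g is a single given cell, which forces (1,2) = 3.
I is a freebie, leaving (1,3) = 4.
Cage d is a single given cell, which forces (1,4) = 2.
3 is placed in column 2; hence (2,2) = 1.
1 is placed in row 2, leaving (2,3) = 3.
1 is placed in row 2; hence (2,4) = 4.
J is a freebie, which forces (3,2) = 4.
Column 4 now contains 4; hence (3,4) = 1.
Column 2 already has 1, leaving (4,2) = 2.
Row 4 now contains 2, leaving (4,3) = 1.
H is a freebie, which forces (4,4) = 3.
2 is placed in row 1, which forces (1,1) = 1.
1 is placed in row 2; hence (2,1) = 2.
Row 3 already has 4, so (3,1) = 3.
Row 3 now contains 1, leaving (3,3) = 2.
Row 4 now contains 3, which forces (4,1) = 4.
Completed grid: 1 3 4 2 / 2 1 3 4 / 3 4 2 1 / 4 2 1 3.

2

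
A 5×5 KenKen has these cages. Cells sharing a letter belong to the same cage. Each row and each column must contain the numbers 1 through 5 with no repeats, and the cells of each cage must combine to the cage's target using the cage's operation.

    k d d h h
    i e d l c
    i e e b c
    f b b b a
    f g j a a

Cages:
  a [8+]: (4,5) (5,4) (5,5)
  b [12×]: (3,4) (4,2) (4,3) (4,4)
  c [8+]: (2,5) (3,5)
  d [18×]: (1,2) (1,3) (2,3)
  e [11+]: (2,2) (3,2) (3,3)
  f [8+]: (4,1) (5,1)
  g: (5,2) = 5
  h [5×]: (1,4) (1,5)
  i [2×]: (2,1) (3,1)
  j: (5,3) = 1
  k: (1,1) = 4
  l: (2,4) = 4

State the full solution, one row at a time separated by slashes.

4 3 2 5 1 / 1 2 3 4 5 / 2 4 5 1 3 / 5 1 4 3 2 / 3 5 1 2 4

K is a freebie, leaving (1,1) = 4.
Cage d needs product 18, leaving (1,2) = 3.
The 3 cells of cage d must have product 18; hence (1,3) = 2.
The 3 cells of cage d must have product 18; hence (2,3) = 3.
L is a freebie, which forces (2,4) = 4.
Row 2 now contains 3; hence (2,5) = 5.
Column 5 already has 5, leaving (3,5) = 3.
G is a freebie, which forces (5,2) = 5.
Cage j is a single given cell, which forces (5,3) = 1.
Cage h needs two cells with product 5; hence (1,4) = 5.
Column 5 already has 5, which forces (1,5) = 1.
Row 2 now contains 5, which forces (2,2) = 2.
Cage e has sum 11, so (3,2) = 4.
Cage e needs sum 11, leaving (3,3) = 5.
The 4 cells of cage b must have product 12, so (3,4) = 1.
Cage f needs two cells with sum 8, leaving (4,1) = 5.
The 4 cells of cage b must have product 12, which forces (4,2) = 1.
Column 3 already has 1, leaving (4,3) = 4.
Cage b needs product 12, so (4,4) = 3.
Column 5 already has 1; hence (4,5) = 2.
Row 5 now contains 5, leaving (5,1) = 3.
3 is placed in column 4, so (5,4) = 2.
Cage a needs sum 8; hence (5,5) = 4.
Row 2 already has 2, so (2,1) = 1.
Row 3 now contains 1, leaving (3,1) = 2.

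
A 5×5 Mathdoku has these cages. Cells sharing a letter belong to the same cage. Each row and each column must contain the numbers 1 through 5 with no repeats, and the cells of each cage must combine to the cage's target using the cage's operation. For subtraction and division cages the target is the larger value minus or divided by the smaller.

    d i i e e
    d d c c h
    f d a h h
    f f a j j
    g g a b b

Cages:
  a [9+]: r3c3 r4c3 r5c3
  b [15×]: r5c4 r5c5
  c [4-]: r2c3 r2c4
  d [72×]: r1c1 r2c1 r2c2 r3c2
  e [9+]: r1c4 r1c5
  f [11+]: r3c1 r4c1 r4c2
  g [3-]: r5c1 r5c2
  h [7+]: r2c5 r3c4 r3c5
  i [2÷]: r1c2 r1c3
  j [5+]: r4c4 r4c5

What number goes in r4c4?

3

In row 1, 3 can only go at r1c1, so r1c1 = 3.
The only place for 2 in row 5 is r5c3.
Cage i's pair has quotient 2; hence r1c2 = 2.
Column 3 already has 2, leaving r1c3 = 1.
Column 3 already has 1, so r2c3 = 5.
Row 2 now contains 5, so r2c4 = 1.
Cage d has product 72, leaving r2c1 = 2.
The 3 cells of cage f must have sum 11, so r3c1 = 5.
Cage h has sum 7, leaving r3c5 = 1.
Cage f needs sum 11, which forces r4c1 = 1.
The 3 cells of cage f must have sum 11, leaving r4c2 = 5.
1 is placed in column 1, so r5c1 = 4.
4 is placed in row 5, which forces r5c2 = 1.
Row 3 needs a 2, and only r3c4 is open for it.
Cage h has sum 7; hence r2c5 = 4.
2 is placed in column 4, leaving r4c4 = 3.
Cage j needs two cells with sum 5; hence r4c5 = 2.
3 is placed in column 4; hence r5c4 = 5.
Row 5 now contains 5, which forces r5c5 = 3.
Column 4 already has 5; hence r1c4 = 4.
Column 5 already has 4; hence r1c5 = 5.
Row 2 now contains 4, which forces r2c2 = 3.
Cage d needs product 72, which forces r3c2 = 4.
Cage a has sum 9, so r3c3 = 3.
3 is placed in row 4; hence r4c3 = 4.
Filled in: 3 2 1 4 5 / 2 3 5 1 4 / 5 4 3 2 1 / 1 5 4 3 2 / 4 1 2 5 3.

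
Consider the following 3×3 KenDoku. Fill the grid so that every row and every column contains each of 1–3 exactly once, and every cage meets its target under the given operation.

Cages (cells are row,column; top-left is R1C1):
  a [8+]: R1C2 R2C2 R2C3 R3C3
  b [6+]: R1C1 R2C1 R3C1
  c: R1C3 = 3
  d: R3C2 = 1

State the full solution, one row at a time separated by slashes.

1 2 3 / 2 3 1 / 3 1 2

Cage c is given, which forces R1C3 = 3.
D is a freebie, so R3C2 = 1.
1 is placed in row 3, leaving R3C3 = 2.
1 is placed in column 2, leaving R1C2 = 2.
Cage a needs sum 8; hence R2C2 = 3.
Column 3 already has 2, which forces R2C3 = 1.
Row 3 now contains 2, leaving R3C1 = 3.
Row 1 already has 2, which forces R1C1 = 1.
1 is placed in row 2, leaving R2C1 = 2.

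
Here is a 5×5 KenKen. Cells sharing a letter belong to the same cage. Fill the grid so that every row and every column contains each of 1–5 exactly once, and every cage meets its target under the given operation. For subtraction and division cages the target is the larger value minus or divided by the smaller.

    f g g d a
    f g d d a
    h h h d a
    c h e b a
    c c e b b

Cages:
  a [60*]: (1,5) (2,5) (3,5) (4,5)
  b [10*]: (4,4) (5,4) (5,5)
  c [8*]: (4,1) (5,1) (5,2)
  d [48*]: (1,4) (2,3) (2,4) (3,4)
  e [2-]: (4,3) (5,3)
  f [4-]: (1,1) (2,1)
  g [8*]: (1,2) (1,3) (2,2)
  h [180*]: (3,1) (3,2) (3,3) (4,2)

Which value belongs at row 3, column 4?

Cage h has product 180, which forces (4,2) = 3.
The only place for 2 in row 3 is (3,4).
Cage d needs product 48, which forces (2,3) = 2.
The 3 cells of cage b must have product 10, leaving (5,5) = 2.
Cage g needs product 8; hence (1,2) = 2.
Cage c has product 8; hence (4,1) = 2.
The two cells of cage e must have difference 2, so (5,3) = 3.
The 4 cells of cage h must have product 180, which forces (3,1) = 3.
In row 3, 1 can only go at (3,5), so (3,5) = 1.
In row 4, 4 can only go at (4,5), so (4,5) = 4.
The only place for 5 in row 5 is (5,4).
Column 4 already has 5, which forces (4,4) = 1.
1 is placed in row 4; hence (4,3) = 5.
The 4 cells of cage h must have product 180; hence (3,2) = 5.
5 is placed in column 3; hence (3,3) = 4.
4 is placed in column 3, so (1,3) = 1.
The 3 cells of cage g must have product 8, which forces (2,2) = 4.
Row 2 already has 4; hence (2,4) = 3.
3 is placed in row 2, so (2,5) = 5.
Column 2 already has 4, which forces (5,2) = 1.
Row 1 now contains 1, which forces (1,1) = 5.
Column 4 now contains 3; hence (1,4) = 4.
Column 5 now contains 5, which forces (1,5) = 3.
Row 2 now contains 5, leaving (2,1) = 1.
1 is placed in row 5; hence (5,1) = 4.
The full grid is 5 2 1 4 3 / 1 4 2 3 5 / 3 5 4 2 1 / 2 3 5 1 4 / 4 1 3 5 2.

2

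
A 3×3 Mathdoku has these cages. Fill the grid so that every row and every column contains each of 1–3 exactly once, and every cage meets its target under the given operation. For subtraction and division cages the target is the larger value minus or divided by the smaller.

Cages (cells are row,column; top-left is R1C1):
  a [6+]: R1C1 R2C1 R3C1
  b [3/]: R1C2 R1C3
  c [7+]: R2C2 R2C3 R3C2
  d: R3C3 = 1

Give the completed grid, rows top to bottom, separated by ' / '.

2 1 3 / 1 3 2 / 3 2 1

Cage d is given, leaving R3C3 = 1.
Cage b's pair has quotient 3, which forces R1C2 = 1.
Column 3 now contains 1, so R1C3 = 3.
Column 2 already has 1, so R2C2 = 3.
3 is placed in column 3, which forces R2C3 = 2.
Column 2 now contains 3, which forces R3C2 = 2.
Row 1 already has 3, leaving R1C1 = 2.
2 is placed in row 2, so R2C1 = 1.
Row 3 now contains 2, leaving R3C1 = 3.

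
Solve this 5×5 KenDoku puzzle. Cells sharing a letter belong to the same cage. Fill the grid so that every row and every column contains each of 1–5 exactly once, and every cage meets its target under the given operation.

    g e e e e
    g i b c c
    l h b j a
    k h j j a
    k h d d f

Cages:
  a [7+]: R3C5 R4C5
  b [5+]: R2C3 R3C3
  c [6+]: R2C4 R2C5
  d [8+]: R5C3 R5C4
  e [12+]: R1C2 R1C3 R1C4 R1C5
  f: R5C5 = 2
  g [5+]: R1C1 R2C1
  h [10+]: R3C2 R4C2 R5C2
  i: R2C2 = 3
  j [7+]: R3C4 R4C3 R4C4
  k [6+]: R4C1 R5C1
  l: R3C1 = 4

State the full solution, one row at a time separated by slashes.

I is a freebie; hence R2C2 = 3.
Cage l is given, so R3C1 = 4.
Cage f is a single given cell; hence R5C5 = 2.
Cage g needs two cells with sum 5, leaving R1C1 = 3.
Cage g's pair has sum 5, which forces R2C1 = 2.
2 is placed in row 2, which forces R2C3 = 4.
The two cells of cage a must have sum 7, leaving R3C5 = 3.
The two cells of cage a must have sum 7, which forces R4C5 = 4.
Row 3 now contains 3, so R3C3 = 1.
Row 3 already has 1, so R3C4 = 2.
Column 3 already has 1, which forces R4C3 = 2.
The 3 cells of cage h must have sum 10; hence R5C2 = 4.
Cage e has sum 12, leaving R1C2 = 2.
2 is placed in column 3; hence R1C3 = 5.
Cage e has sum 12, so R1C4 = 4.
Cage e needs sum 12, leaving R1C5 = 1.
Column 5 now contains 1, so R2C5 = 5.
Row 3 already has 1, which forces R3C2 = 5.
Cage h needs sum 10, which forces R4C2 = 1.
Cage j has sum 7; hence R4C4 = 3.
Column 3 now contains 5, so R5C3 = 3.
Column 4 already has 3, so R5C4 = 5.
Row 2 already has 5, leaving R2C4 = 1.
Row 4 already has 1, which forces R4C1 = 5.
Row 5 now contains 5, so R5C1 = 1.

3 2 5 4 1 / 2 3 4 1 5 / 4 5 1 2 3 / 5 1 2 3 4 / 1 4 3 5 2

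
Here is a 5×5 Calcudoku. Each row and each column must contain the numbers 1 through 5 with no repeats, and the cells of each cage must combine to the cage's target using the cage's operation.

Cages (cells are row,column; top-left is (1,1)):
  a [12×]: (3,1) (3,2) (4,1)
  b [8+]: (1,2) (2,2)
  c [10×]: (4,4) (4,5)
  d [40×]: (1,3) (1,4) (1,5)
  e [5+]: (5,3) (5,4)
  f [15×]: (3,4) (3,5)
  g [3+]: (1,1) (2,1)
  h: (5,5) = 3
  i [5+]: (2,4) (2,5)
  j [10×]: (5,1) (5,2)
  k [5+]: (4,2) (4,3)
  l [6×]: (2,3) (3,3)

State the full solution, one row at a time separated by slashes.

1 3 5 2 4 / 2 5 3 4 1 / 4 1 2 3 5 / 3 4 1 5 2 / 5 2 4 1 3

H is a freebie; hence (5,5) = 3.
Cage f needs two cells with product 15, so (3,4) = 3.
Column 5 already has 3; hence (3,5) = 5.
5 is placed in column 5, which forces (4,5) = 2.
2 is placed in column 5, so (1,5) = 4.
Cage l's pair has product 6, so (2,3) = 3.
Column 5 already has 4, so (2,5) = 1.
3 is placed in row 3, leaving (3,3) = 2.
Cage a has product 12, which forces (4,1) = 3.
Row 4 already has 2, so (4,4) = 5.
Cage g needs two cells with sum 3; hence (1,1) = 1.
The two cells of cage b must have sum 8, which forces (1,2) = 3.
2 is placed in column 3, so (1,3) = 5.
5 is placed in column 4; hence (1,4) = 2.
Row 2 now contains 1, which forces (2,1) = 2.
3 is placed in row 2, which forces (2,2) = 5.
Row 2 now contains 1, which forces (2,4) = 4.
1 is placed in column 1, leaving (3,1) = 4.
Row 3 already has 4, so (3,2) = 1.
1 is placed in column 2, which forces (4,2) = 4.
Row 4 already has 4, which forces (4,3) = 1.
Column 1 already has 2, so (5,1) = 5.
Column 2 already has 5; hence (5,2) = 2.
1 is placed in column 3, which forces (5,3) = 4.
Column 4 now contains 4, leaving (5,4) = 1.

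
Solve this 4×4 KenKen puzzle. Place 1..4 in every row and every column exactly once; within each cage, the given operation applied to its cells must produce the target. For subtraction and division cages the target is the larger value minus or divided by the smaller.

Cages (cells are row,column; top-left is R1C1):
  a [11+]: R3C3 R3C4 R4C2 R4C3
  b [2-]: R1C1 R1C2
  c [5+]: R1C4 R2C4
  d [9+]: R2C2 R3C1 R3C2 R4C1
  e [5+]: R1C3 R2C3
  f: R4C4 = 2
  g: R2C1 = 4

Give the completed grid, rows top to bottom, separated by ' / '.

3 1 2 4 / 4 2 3 1 / 2 4 1 3 / 1 3 4 2

Cage g is a single given cell, which forces R2C1 = 4.
Cage f is given, leaving R4C4 = 2.
Cage c's pair has sum 5, leaving R1C4 = 4.
Cage c's pair has sum 5, which forces R2C4 = 1.
Column 4 now contains 1, leaving R3C4 = 3.
The only place for 2 in row 1 is R1C3.
Column 3 already has 2, leaving R2C3 = 3.
3 is placed in row 2, leaving R2C2 = 2.
Cage d needs sum 9, which forces R3C1 = 2.
Cage d needs sum 9, which forces R3C2 = 4.
Row 3 now contains 4; hence R3C3 = 1.
Cage d has sum 9, leaving R4C1 = 1.
Cage a needs sum 11, leaving R4C2 = 3.
Column 3 already has 1, leaving R4C3 = 4.
Column 1 now contains 1, leaving R1C1 = 3.
3 is placed in column 2; hence R1C2 = 1.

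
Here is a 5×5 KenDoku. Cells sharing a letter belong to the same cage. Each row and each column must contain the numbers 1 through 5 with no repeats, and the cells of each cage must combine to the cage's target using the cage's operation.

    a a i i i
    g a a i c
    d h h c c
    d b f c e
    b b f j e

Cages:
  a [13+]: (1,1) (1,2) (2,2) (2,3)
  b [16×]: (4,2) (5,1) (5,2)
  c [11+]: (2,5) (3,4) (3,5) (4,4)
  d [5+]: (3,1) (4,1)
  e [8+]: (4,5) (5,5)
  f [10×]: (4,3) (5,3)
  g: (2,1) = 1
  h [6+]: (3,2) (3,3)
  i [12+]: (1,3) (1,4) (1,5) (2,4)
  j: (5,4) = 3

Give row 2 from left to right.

1 2 3 5 4

G is a freebie, leaving (2,1) = 1.
Cage j is given, leaving (5,4) = 3.
3 is placed in row 5, which forces (5,5) = 5.
The two cells of cage f must have product 10, which forces (4,3) = 5.
Column 5 now contains 5, so (4,5) = 3.
Row 5 already has 5; hence (5,3) = 2.
The two cells of cage d must have sum 5, so (3,1) = 3.
Row 4 already has 3; hence (4,1) = 2.
Cage b has product 16; hence (4,2) = 4.
4 is placed in row 4, so (4,4) = 1.
Row 5 already has 2, so (5,1) = 4.
The 3 cells of cage b must have product 16; hence (5,2) = 1.
4 is placed in column 1, so (1,1) = 5.
Cage a has sum 13, leaving (1,2) = 3.
The 4 cells of cage a must have sum 13, so (2,2) = 2.
Cage a needs sum 13; hence (2,3) = 3.
Cage c has sum 11, leaving (2,5) = 4.
2 is placed in column 2; hence (3,2) = 5.
Row 3 now contains 5, so (3,4) = 4.
The 4 cells of cage i must have sum 12, leaving (1,3) = 4.
Column 4 now contains 4, leaving (1,4) = 2.
The 4 cells of cage i must have sum 12, leaving (1,5) = 1.
4 is placed in row 2, which forces (2,4) = 5.
Row 3 now contains 4; hence (3,3) = 1.
Cage c needs sum 11; hence (3,5) = 2.
Filled in: 5 3 4 2 1 / 1 2 3 5 4 / 3 5 1 4 2 / 2 4 5 1 3 / 4 1 2 3 5.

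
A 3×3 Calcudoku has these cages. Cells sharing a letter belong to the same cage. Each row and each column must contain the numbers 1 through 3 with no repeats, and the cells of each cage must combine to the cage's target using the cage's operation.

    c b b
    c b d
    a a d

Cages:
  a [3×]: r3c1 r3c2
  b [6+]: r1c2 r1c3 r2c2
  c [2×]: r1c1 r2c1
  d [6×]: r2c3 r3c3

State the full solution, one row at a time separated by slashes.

2 3 1 / 1 2 3 / 3 1 2

Row 3 needs a 2, and only r3c3 is open for it.
Column 3 already has 2; hence r2c3 = 3.
Cage b has sum 6, so r1c2 = 3.
3 is placed in column 3, which forces r1c3 = 1.
Cage b has sum 6, so r2c2 = 2.
Column 2 already has 3, so r3c2 = 1.
1 is placed in row 1, which forces r1c1 = 2.
Row 2 now contains 2, so r2c1 = 1.
Row 3 now contains 1, leaving r3c1 = 3.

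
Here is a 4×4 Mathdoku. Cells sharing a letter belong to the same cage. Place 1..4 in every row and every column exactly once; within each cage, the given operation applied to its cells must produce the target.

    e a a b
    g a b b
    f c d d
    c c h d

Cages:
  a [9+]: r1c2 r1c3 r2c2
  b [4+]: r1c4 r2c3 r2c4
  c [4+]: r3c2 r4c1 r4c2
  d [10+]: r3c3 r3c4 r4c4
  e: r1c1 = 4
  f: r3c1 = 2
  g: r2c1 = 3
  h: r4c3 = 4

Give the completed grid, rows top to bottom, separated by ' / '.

Cage e is a single given cell, leaving r1c1 = 4.
The 3 cells of cage b must have sum 4, leaving r1c4 = 1.
Cage g is given; hence r2c1 = 3.
Cage b has sum 4; hence r2c3 = 1.
Cage b has sum 4, leaving r2c4 = 2.
Cage f is given; hence r3c1 = 2.
Cage c has sum 4, which forces r3c2 = 1.
Column 4 now contains 2, so r3c4 = 4.
Cage c needs sum 4, which forces r4c1 = 1.
The 3 cells of cage c must have sum 4, so r4c2 = 2.
Cage h is a single given cell, leaving r4c3 = 4.
4 is placed in column 4, so r4c4 = 3.
Column 2 now contains 2; hence r1c2 = 3.
Cage a needs sum 9, leaving r1c3 = 2.
2 is placed in row 2; hence r2c2 = 4.
4 is placed in row 3, which forces r3c3 = 3.

4 3 2 1 / 3 4 1 2 / 2 1 3 4 / 1 2 4 3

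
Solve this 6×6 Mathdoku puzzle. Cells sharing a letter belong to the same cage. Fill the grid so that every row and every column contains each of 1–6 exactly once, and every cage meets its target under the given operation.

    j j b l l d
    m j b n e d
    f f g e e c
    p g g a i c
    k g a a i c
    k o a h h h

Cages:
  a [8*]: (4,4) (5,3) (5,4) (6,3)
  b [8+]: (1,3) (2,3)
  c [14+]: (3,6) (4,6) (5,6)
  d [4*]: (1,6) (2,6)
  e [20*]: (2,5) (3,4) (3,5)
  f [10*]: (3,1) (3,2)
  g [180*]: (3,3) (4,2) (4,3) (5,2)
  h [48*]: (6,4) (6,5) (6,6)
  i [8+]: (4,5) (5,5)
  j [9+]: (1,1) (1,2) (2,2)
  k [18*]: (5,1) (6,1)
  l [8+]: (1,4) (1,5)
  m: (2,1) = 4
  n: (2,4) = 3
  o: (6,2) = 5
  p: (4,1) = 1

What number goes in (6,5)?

Cage m is given, so (2,1) = 4.
Cage n is a single given cell; hence (2,4) = 3.
4 is placed in row 2, leaving (2,6) = 1.
P is a freebie, so (4,1) = 1.
O is a freebie, which forces (6,2) = 5.
Column 6 already has 1, which forces (1,6) = 4.
Cage f's pair has product 10; hence (3,1) = 5.
Column 2 now contains 5, which forces (3,2) = 2.
Cage a needs product 8, which forces (5,4) = 1.
The 4 cells of cage a must have product 8, which forces (6,3) = 1.
Cage j needs sum 9, so (1,1) = 2.
Row 1 already has 4; hence (1,2) = 1.
2 is placed in column 2, so (2,2) = 6.
The 3 cells of cage e must have product 20, which forces (2,5) = 5.
The 4 cells of cage g must have product 180, which forces (3,3) = 3.
1 is placed in column 4, which forces (3,4) = 4.
Cage e has product 20; hence (3,5) = 1.
Row 3 now contains 3, which forces (3,6) = 6.
Cage g needs product 180, which forces (4,3) = 5.
Column 4 already has 4, leaving (4,4) = 2.
Row 4 now contains 5, leaving (4,6) = 3.
Column 6 already has 3, so (5,6) = 5.
Column 4 already has 2, leaving (6,4) = 6.
Column 6 already has 6, leaving (6,6) = 2.
3 is placed in column 3, leaving (1,3) = 6.
Column 4 already has 6, leaving (1,4) = 5.
Cage l needs two cells with sum 8, which forces (1,5) = 3.
Row 2 already has 5, leaving (2,3) = 2.
3 is placed in row 4, which forces (4,2) = 4.
3 is placed in row 4, which forces (4,5) = 6.
Cage k's pair has product 18, which forces (5,1) = 6.
The 4 cells of cage g must have product 180, so (5,2) = 3.
The 4 cells of cage a must have product 8, which forces (5,3) = 4.
The two cells of cage i must have sum 8, leaving (5,5) = 2.
Row 6 now contains 6, which forces (6,1) = 3.
2 is placed in row 6, which forces (6,5) = 4.
Filled in: 2 1 6 5 3 4 / 4 6 2 3 5 1 / 5 2 3 4 1 6 / 1 4 5 2 6 3 / 6 3 4 1 2 5 / 3 5 1 6 4 2.

4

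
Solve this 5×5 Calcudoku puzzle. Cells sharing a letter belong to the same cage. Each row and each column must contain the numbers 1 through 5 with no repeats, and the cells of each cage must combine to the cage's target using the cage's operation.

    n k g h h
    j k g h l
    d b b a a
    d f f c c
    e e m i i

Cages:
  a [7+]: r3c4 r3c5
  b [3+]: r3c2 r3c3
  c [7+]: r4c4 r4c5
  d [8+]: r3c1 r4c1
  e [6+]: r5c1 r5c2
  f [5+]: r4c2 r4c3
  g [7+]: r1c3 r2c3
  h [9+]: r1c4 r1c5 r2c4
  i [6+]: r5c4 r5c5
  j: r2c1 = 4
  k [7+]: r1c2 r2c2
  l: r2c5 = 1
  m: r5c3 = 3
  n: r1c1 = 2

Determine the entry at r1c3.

Cage n is a single given cell; hence r1c1 = 2.
J is a freebie, which forces r2c1 = 4.
Cage l is a single given cell, leaving r2c5 = 1.
M is a freebie, leaving r5c3 = 3.
Cage g needs two cells with sum 7, which forces r1c3 = 5.
Cage g needs two cells with sum 7; hence r2c3 = 2.
Column 3 now contains 2, leaving r3c3 = 1.
1 is placed in column 3, leaving r4c3 = 4.
Row 1 already has 5; hence r1c2 = 4.
Cage h has sum 9, so r1c4 = 1.
Cage h has sum 9, which forces r1c5 = 3.
Row 2 now contains 2, which forces r2c2 = 3.
The 3 cells of cage h must have sum 9, which forces r2c4 = 5.
1 is placed in row 3, so r3c2 = 2.
Cage f needs two cells with sum 5, leaving r4c2 = 1.
5 is placed in column 4, which forces r4c4 = 2.
Row 4 already has 2, which forces r4c5 = 5.
1 is placed in column 2, which forces r5c2 = 5.
Column 4 now contains 2; hence r5c4 = 4.
4 is placed in row 5; hence r5c5 = 2.
Cage d needs two cells with sum 8; hence r3c1 = 5.
Column 4 now contains 4; hence r3c4 = 3.
5 is placed in column 5; hence r3c5 = 4.
Row 4 now contains 5; hence r4c1 = 3.
Row 5 already has 5; hence r5c1 = 1.
Filled in: 2 4 5 1 3 / 4 3 2 5 1 / 5 2 1 3 4 / 3 1 4 2 5 / 1 5 3 4 2.

5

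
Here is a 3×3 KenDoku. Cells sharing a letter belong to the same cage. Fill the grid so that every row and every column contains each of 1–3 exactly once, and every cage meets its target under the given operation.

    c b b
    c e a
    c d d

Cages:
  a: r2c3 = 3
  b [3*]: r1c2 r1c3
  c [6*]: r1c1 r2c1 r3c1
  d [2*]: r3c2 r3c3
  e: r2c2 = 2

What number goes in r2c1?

E is a freebie, so r2c2 = 2.
Cage a is given, which forces r2c3 = 3.
2 is placed in column 2; hence r3c2 = 1.
Row 3 already has 1, which forces r3c3 = 2.
The 3 cells of cage c must have product 6, leaving r1c1 = 2.
1 is placed in column 2; hence r1c2 = 3.
Column 3 now contains 3; hence r1c3 = 1.
3 is placed in row 2, leaving r2c1 = 1.
2 is placed in row 3, leaving r3c1 = 3.
Filled in: 2 3 1 / 1 2 3 / 3 1 2.

1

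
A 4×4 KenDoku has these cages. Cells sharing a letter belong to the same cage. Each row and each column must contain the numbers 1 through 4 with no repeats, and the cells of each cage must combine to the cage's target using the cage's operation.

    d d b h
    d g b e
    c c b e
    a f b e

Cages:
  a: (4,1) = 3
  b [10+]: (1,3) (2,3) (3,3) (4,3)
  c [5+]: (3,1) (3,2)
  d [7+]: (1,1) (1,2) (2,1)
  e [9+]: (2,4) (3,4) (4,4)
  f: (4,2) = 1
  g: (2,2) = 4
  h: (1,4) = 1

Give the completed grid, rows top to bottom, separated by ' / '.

4 2 3 1 / 1 4 2 3 / 2 3 1 4 / 3 1 4 2

Cage h is a single given cell, leaving (1,4) = 1.
Cage g is given, leaving (2,2) = 4.
A is a freebie; hence (4,1) = 3.
Cage f is given; hence (4,2) = 1.
The 3 cells of cage d must have sum 7, which forces (1,1) = 4.
The 3 cells of cage d must have sum 7, leaving (1,2) = 2.
Row 1 already has 2; hence (1,3) = 3.
Cage d needs sum 7; hence (2,1) = 1.
Row 2 now contains 1; hence (2,3) = 2.
Row 2 already has 2, which forces (2,4) = 3.
Cage c needs two cells with sum 5, which forces (3,1) = 2.
Cage c needs two cells with sum 5, which forces (3,2) = 3.
Row 3 now contains 2; hence (3,4) = 4.
Column 3 already has 2, leaving (4,3) = 4.
Column 4 already has 4; hence (4,4) = 2.
Row 3 now contains 4, leaving (3,3) = 1.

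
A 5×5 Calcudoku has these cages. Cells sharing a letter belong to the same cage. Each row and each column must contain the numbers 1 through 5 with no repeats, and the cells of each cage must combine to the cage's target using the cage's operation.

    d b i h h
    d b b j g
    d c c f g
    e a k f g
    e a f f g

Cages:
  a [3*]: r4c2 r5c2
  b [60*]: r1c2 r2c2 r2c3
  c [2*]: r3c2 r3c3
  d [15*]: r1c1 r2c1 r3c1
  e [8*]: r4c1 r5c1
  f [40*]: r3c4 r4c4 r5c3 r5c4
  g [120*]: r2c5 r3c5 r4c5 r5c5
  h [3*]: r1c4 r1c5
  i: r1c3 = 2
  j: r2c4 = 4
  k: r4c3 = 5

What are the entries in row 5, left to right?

2 3 4 1 5

Cage i is a single given cell, which forces r1c3 = 2.
J is a freebie; hence r2c4 = 4.
Column 3 already has 2, so r3c3 = 1.
Cage k is a single given cell; hence r4c3 = 5.
Column 3 already has 5, so r5c3 = 4.
Cage b has product 60, which forces r1c2 = 4.
Cage b needs product 60, which forces r2c2 = 5.
Column 3 already has 5; hence r2c3 = 3.
Row 2 already has 3, so r2c5 = 2.
1 is placed in row 3; hence r3c2 = 2.
Row 3 already has 2, which forces r3c4 = 5.
Cage e needs two cells with product 8, so r4c1 = 4.
Row 4 now contains 4, so r4c5 = 3.
Row 5 now contains 4, leaving r5c1 = 2.
Row 5 already has 2, so r5c4 = 1.
3 is placed in column 5, which forces r5c5 = 5.
Cage d has product 15, leaving r1c1 = 5.
Column 4 now contains 1, which forces r1c4 = 3.
3 is placed in column 5, so r1c5 = 1.
Row 2 already has 3; hence r2c1 = 1.
Row 3 now contains 5, which forces r3c1 = 3.
3 is placed in column 5, leaving r3c5 = 4.
Row 4 now contains 3, leaving r4c2 = 1.
Column 4 now contains 1, which forces r4c4 = 2.
1 is placed in row 5, leaving r5c2 = 3.
Completed grid: 5 4 2 3 1 / 1 5 3 4 2 / 3 2 1 5 4 / 4 1 5 2 3 / 2 3 4 1 5.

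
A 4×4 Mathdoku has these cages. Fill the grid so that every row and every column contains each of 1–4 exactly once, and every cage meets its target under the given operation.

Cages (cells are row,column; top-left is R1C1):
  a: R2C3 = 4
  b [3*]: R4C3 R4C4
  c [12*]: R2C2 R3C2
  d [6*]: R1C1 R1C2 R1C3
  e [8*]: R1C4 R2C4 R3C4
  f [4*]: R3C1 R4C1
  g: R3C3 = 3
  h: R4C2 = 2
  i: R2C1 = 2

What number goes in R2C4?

Cage i is given; hence R2C1 = 2.
A is a freebie, so R2C3 = 4.
4 is placed in row 2, leaving R2C4 = 1.
G is a freebie; hence R3C3 = 3.
Cage h is given; hence R4C2 = 2.
Column 3 already has 3, which forces R4C3 = 1.
1 is placed in column 4; hence R4C4 = 3.
1 is placed in column 3, leaving R1C3 = 2.
Row 1 already has 2, which forces R1C4 = 4.
4 is placed in row 2; hence R2C2 = 3.
Cage f needs two cells with product 4, leaving R3C1 = 1.
3 is placed in row 3, leaving R3C2 = 4.
4 is placed in column 4, so R3C4 = 2.
Row 4 now contains 1, leaving R4C1 = 4.
Column 1 already has 1, leaving R1C1 = 3.
Column 2 already has 3, which forces R1C2 = 1.
Completed grid: 3 1 2 4 / 2 3 4 1 / 1 4 3 2 / 4 2 1 3.

1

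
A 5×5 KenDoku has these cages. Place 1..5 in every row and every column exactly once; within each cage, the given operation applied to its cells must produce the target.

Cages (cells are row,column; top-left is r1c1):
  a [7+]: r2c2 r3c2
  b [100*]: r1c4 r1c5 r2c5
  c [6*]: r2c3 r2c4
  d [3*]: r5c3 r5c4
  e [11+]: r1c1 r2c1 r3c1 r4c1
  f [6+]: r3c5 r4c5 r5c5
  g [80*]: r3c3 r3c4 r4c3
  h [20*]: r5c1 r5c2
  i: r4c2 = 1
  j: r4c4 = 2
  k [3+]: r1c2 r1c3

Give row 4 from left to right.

Cage b has product 100; hence r1c4 = 5.
Cage b needs product 100, which forces r1c5 = 4.
Cage b has product 100, so r2c5 = 5.
Cage g has product 80, so r3c3 = 5.
Cage g needs product 80; hence r3c4 = 4.
Cage i is a single given cell, leaving r4c2 = 1.
Cage g has product 80, which forces r4c3 = 4.
Cage j is a single given cell, leaving r4c4 = 2.
Row 4 already has 2, leaving r4c5 = 3.
Column 2 already has 1, leaving r1c2 = 2.
Cage k needs two cells with sum 3; hence r1c3 = 1.
The two cells of cage a must have sum 7; hence r2c2 = 4.
Cage c's pair has product 6; hence r2c3 = 2.
Column 4 already has 2; hence r2c4 = 3.
The two cells of cage a must have sum 7; hence r3c2 = 3.
Row 4 already has 3, leaving r4c1 = 5.
Column 1 already has 5, which forces r5c1 = 4.
Column 2 already has 4, leaving r5c2 = 5.
Column 3 already has 1; hence r5c3 = 3.
3 is placed in column 4, which forces r5c4 = 1.
Row 5 already has 1, so r5c5 = 2.
Row 1 already has 1, which forces r1c1 = 3.
3 is placed in row 2; hence r2c1 = 1.
Cage e needs sum 11, which forces r3c1 = 2.
Column 5 already has 2, so r3c5 = 1.
The full grid is 3 2 1 5 4 / 1 4 2 3 5 / 2 3 5 4 1 / 5 1 4 2 3 / 4 5 3 1 2.

5 1 4 2 3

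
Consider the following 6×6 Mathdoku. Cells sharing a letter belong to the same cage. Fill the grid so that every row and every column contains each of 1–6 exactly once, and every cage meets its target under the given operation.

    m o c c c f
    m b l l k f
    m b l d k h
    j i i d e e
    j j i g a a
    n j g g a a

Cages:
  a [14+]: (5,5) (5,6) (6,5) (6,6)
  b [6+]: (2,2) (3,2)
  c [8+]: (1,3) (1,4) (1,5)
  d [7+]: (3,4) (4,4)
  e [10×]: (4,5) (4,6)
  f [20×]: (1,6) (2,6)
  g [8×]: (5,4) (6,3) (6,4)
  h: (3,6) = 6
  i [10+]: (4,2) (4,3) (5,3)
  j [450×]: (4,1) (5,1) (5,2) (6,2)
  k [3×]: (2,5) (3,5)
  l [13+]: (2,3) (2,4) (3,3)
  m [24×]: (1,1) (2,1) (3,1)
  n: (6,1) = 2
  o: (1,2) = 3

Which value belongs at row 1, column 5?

O is a freebie, leaving (1,2) = 3.
Cage h is a single given cell, which forces (3,6) = 6.
Cage n is a single given cell, which forces (6,1) = 2.
Cage g has product 8, so (5,4) = 2.
In row 1, 6 can only go at (1,1), so (1,1) = 6.
Row 1 needs a 4, and only (1,6) is open for it.
Column 6 already has 4; hence (2,6) = 5.
Column 6 already has 5, which forces (4,6) = 2.
Row 4 now contains 2, so (4,5) = 5.
5 is placed in row 4; hence (4,1) = 3.
Cage j needs product 450, which forces (5,1) = 5.
Cage j needs product 450, which forces (5,2) = 6.
6 is placed in row 5; hence (5,5) = 4.
Cage j has product 450, so (6,2) = 5.
4 is placed in column 5, so (6,5) = 6.
Cage i has sum 10; hence (4,2) = 1.
The 3 cells of cage i must have sum 10; hence (4,3) = 6.
6 is placed in row 4, which forces (4,4) = 4.
The 3 cells of cage i must have sum 10, leaving (5,3) = 3.
Row 5 now contains 3, so (5,6) = 1.
4 is placed in column 4, leaving (6,4) = 1.
Column 6 now contains 1, so (6,6) = 3.
Column 4 now contains 1, leaving (1,4) = 5.
Cage l has sum 13, so (2,3) = 2.
Cage l has sum 13, so (2,4) = 6.
The 3 cells of cage l must have sum 13, so (3,3) = 5.
Column 4 now contains 1, leaving (3,4) = 3.
Row 3 already has 3, which forces (3,5) = 1.
1 is placed in row 6, leaving (6,3) = 4.
2 is placed in column 3, leaving (1,3) = 1.
1 is placed in column 5, so (1,5) = 2.
The 3 cells of cage m must have product 24; hence (2,1) = 1.
2 is placed in row 2, which forces (2,2) = 4.
1 is placed in column 5, which forces (2,5) = 3.
Row 3 already has 1; hence (3,1) = 4.
Cage b needs two cells with sum 6, leaving (3,2) = 2.
Completed grid: 6 3 1 5 2 4 / 1 4 2 6 3 5 / 4 2 5 3 1 6 / 3 1 6 4 5 2 / 5 6 3 2 4 1 / 2 5 4 1 6 3.

2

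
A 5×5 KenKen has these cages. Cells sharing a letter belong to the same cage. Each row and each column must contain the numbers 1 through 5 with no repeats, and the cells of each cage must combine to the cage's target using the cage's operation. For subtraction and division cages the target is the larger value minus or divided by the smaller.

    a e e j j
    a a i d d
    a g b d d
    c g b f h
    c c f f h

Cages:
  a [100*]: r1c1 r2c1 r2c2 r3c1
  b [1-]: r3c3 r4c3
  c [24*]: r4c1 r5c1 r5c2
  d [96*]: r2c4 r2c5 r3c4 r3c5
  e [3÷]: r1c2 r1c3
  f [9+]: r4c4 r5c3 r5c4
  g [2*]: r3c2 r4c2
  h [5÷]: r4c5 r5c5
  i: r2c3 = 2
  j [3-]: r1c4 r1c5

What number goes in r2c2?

5

Cage a has product 100, leaving r2c2 = 5.
I is a freebie, so r2c3 = 2.
Row 2 needs a 1, and only r2c1 is open for it.
The only place for 1 in row 3 is r3c2.
Column 2 already has 1, leaving r1c2 = 3.
The two cells of cage e must have quotient 3; hence r1c3 = 1.
Column 2 already has 1; hence r4c2 = 2.
2 is placed in column 2, leaving r5c2 = 4.
The 3 cells of cage c must have product 24, leaving r4c1 = 3.
The 3 cells of cage c must have product 24, leaving r5c1 = 2.
The only place for 4 in row 1 is r1c1.
Column 1 now contains 4, which forces r3c1 = 5.
In row 3, 3 can only go at r3c3, so r3c3 = 3.
Cage b's pair has difference 1, so r4c3 = 4.
Cage f needs sum 9, so r4c4 = 1.
Row 4 now contains 1, leaving r4c5 = 5.
3 is placed in column 3, so r5c3 = 5.
The 3 cells of cage f must have sum 9, which forces r5c4 = 3.
5 is placed in column 5; hence r5c5 = 1.
Cage j's pair has difference 3; hence r1c4 = 5.
5 is placed in column 5, so r1c5 = 2.
3 is placed in column 4, which forces r2c4 = 4.
Cage d needs product 96, which forces r2c5 = 3.
The 4 cells of cage d must have product 96, so r3c4 = 2.
Cage d needs product 96, so r3c5 = 4.
The full grid is 4 3 1 5 2 / 1 5 2 4 3 / 5 1 3 2 4 / 3 2 4 1 5 / 2 4 5 3 1.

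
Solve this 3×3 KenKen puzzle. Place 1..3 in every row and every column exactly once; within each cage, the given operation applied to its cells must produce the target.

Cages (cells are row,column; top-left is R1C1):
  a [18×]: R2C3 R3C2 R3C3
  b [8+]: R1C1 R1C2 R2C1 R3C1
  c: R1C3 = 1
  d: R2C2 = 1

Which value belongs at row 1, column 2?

2

Cage b needs sum 8, which forces R1C2 = 2.
C is a freebie, so R1C3 = 1.
Cage d is given, which forces R2C2 = 1.
The 3 cells of cage a must have product 18; hence R2C3 = 3.
Cage a has product 18; hence R3C2 = 3.
The 3 cells of cage a must have product 18, leaving R3C3 = 2.
Row 1 already has 1, which forces R1C1 = 3.
3 is placed in row 2, leaving R2C1 = 2.
Row 3 now contains 2; hence R3C1 = 1.
Filled in: 3 2 1 / 2 1 3 / 1 3 2.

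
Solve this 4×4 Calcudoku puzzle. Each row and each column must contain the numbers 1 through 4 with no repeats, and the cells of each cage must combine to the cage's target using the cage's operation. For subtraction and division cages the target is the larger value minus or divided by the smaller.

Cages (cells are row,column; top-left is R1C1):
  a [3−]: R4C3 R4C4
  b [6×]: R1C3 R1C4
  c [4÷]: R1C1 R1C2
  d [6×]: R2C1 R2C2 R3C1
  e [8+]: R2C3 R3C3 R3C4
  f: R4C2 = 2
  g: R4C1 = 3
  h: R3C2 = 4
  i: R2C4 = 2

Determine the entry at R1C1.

Cage i is a single given cell; hence R2C4 = 2.
H is a freebie, leaving R3C2 = 4.
Cage g is a single given cell, so R4C1 = 3.
Cage f is given, which forces R4C2 = 2.
The two cells of cage c must have quotient 4; hence R1C1 = 4.
4 is placed in column 2, which forces R1C2 = 1.
Cage b needs two cells with product 6, so R1C3 = 2.
Column 4 already has 2, leaving R1C4 = 3.
Column 1 already has 3, leaving R2C1 = 1.
Cage d has product 6, so R2C2 = 3.
Row 2 already has 3, leaving R2C3 = 4.
The 3 cells of cage d must have product 6, so R3C1 = 2.
Column 4 now contains 3; hence R3C4 = 1.
4 is placed in column 3, which forces R4C3 = 1.
1 is placed in column 4, so R4C4 = 4.
Row 3 already has 1, leaving R3C3 = 3.
Completed grid: 4 1 2 3 / 1 3 4 2 / 2 4 3 1 / 3 2 1 4.

4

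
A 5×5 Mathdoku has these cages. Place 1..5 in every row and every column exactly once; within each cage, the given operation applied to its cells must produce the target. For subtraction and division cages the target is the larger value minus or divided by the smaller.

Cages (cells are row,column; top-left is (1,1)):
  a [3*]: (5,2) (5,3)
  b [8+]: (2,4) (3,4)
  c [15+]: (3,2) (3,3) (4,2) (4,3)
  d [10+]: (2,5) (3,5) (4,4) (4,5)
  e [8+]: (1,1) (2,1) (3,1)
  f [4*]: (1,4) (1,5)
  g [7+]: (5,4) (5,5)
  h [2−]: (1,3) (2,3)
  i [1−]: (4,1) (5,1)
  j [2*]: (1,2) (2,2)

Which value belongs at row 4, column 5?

{1, 4} are confined to (1,4) and (1,5) in row 1, which forces (1,2) = 2.
Cage j needs two cells with product 2; hence (2,2) = 1.
Column 2 now contains 1, which forces (5,2) = 3.
3 is placed in row 5, so (5,3) = 1.
Cage e has sum 8, leaving (3,1) = 1.
In row 5, 4 can only go at (5,1), so (5,1) = 4.
Cage e has sum 8, so (1,1) = 5.
Row 1 already has 5, so (1,3) = 3.
Column 1 now contains 4, so (2,1) = 2.
Column 3 now contains 3, leaving (2,3) = 5.
Row 2 now contains 5, which forces (2,4) = 3.
Row 2 already has 3, which forces (2,5) = 4.
Column 4 already has 3; hence (3,4) = 5.
Column 1 already has 5; hence (4,1) = 3.
5 is placed in column 4; hence (5,4) = 2.
2 is placed in row 5, so (5,5) = 5.
The two cells of cage f must have product 4, leaving (1,4) = 4.
4 is placed in column 5, which forces (1,5) = 1.
5 is placed in row 3, so (3,2) = 4.
The 4 cells of cage c must have sum 15; hence (3,3) = 2.
Cage d has sum 10, so (3,5) = 3.
Cage c has sum 15, which forces (4,2) = 5.
The 4 cells of cage c must have sum 15, which forces (4,3) = 4.
Cage d has sum 10; hence (4,4) = 1.
Cage d needs sum 10, so (4,5) = 2.
Filled in: 5 2 3 4 1 / 2 1 5 3 4 / 1 4 2 5 3 / 3 5 4 1 2 / 4 3 1 2 5.

2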